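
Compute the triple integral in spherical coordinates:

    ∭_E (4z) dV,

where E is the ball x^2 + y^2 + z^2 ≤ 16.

In spherical coordinates, x = ρ sin(φ) cos(θ), y = ρ sin(φ) sin(θ), z = ρ cos(φ), and dV = ρ^2 sin(φ) dρ dφ dθ.

The integrand becomes 4ρ cos(φ), so

    ∭_E (4z) dV = ∫_{0}^{2π} ∫_{0}^{π} ∫_{0}^{4} (4ρ cos(φ)) · ρ^2 sin(φ) dρ dφ dθ.

Inner (ρ): 128sin(2φ).
Middle (φ): 0.
Outer (θ): 0.

Therefore the triple integral equals 0.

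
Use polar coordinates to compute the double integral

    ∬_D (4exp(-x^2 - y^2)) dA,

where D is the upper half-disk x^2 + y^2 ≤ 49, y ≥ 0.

The region D is 0 ≤ r ≤ 7, 0 ≤ θ ≤ π in polar coordinates, where x = r cos(θ), y = r sin(θ), and dA = r dr dθ.

Under the substitution, the integrand becomes 4exp(-r^2), so

    ∬_D (4exp(-x^2 - y^2)) dA = ∫_{0}^{π} ∫_{0}^{7} (4exp(-r^2)) · r dr dθ.

Inner integral (in r): ∫_{0}^{7} (4exp(-r^2)) · r dr = 2 - 2exp(-49).

Outer integral (in θ): ∫_{0}^{π} (2 - 2exp(-49)) dθ = -2π exp(-49) + 2π.

Therefore ∬_D (4exp(-x^2 - y^2)) dA = -2π exp(-49) + 2π.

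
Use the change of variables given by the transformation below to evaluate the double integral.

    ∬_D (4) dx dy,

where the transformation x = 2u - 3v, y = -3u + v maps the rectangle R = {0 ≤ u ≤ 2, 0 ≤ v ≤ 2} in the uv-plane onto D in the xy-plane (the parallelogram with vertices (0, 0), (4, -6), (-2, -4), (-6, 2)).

Compute the Jacobian determinant of (x, y) with respect to (u, v):

    ∂(x,y)/∂(u,v) = | 2  -3 | = (2)(1) - (-3)(-3) = -7.
                   | -3  1 |

Its absolute value is |J| = 7 (the area scaling factor).

Substituting x = 2u - 3v, y = -3u + v into the integrand,

    4 → 4,

so the integral becomes

    ∬_R (4) · |J| du dv = ∫_0^2 ∫_0^2 (28) dv du.

Inner (v): 56.
Outer (u): 112.

Therefore ∬_D (4) dx dy = 112.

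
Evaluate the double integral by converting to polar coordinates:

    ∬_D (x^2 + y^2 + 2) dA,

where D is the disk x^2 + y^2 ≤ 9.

The region D is 0 ≤ r ≤ 3, 0 ≤ θ ≤ 2π in polar coordinates, where x = r cos(θ), y = r sin(θ), and dA = r dr dθ.

Under the substitution, the integrand becomes r^2 + 2, so

    ∬_D (x^2 + y^2 + 2) dA = ∫_{0}^{2π} ∫_{0}^{3} (r^2 + 2) · r dr dθ.

Inner integral (in r): ∫_{0}^{3} (r^2 + 2) · r dr = 117/4.

Outer integral (in θ): ∫_{0}^{2π} (117/4) dθ = 117π/2.

Therefore ∬_D (x^2 + y^2 + 2) dA = 117π/2.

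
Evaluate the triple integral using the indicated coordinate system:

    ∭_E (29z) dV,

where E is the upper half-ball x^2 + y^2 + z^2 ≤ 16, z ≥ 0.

In spherical coordinates, x = ρ sin(φ) cos(θ), y = ρ sin(φ) sin(θ), z = ρ cos(φ), and dV = ρ^2 sin(φ) dρ dφ dθ.

The integrand becomes 29ρ cos(φ), so

    ∭_E (29z) dV = ∫_{0}^{2π} ∫_{0}^{π/2} ∫_{0}^{4} (29ρ cos(φ)) · ρ^2 sin(φ) dρ dφ dθ.

Inner (ρ): 928sin(2φ).
Middle (φ): 928.
Outer (θ): 1856π.

Therefore the triple integral equals 1856π.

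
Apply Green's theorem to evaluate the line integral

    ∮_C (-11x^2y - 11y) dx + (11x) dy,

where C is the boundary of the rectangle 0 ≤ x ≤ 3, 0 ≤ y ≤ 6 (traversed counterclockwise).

Green's theorem converts the closed line integral into a double integral over the enclosed region D:

    ∮_C P dx + Q dy = ∬_D (∂Q/∂x - ∂P/∂y) dA.

Here P = -11x^2y - 11y, Q = 11x, so

    ∂Q/∂x = 11,    ∂P/∂y = -11x^2 - 11,
    ∂Q/∂x - ∂P/∂y = 11x^2 + 22.

D is the region 0 ≤ x ≤ 3, 0 ≤ y ≤ 6. Evaluating the double integral:

    ∬_D (11x^2 + 22) dA = ∫_0^{3} ∫_0^{6} (11x^2 + 22) dy dx.

Inner (y from 0 to 6): 66x^2 + 132.
Outer (x from 0 to 3): 990.

Therefore ∮_C P dx + Q dy = 990.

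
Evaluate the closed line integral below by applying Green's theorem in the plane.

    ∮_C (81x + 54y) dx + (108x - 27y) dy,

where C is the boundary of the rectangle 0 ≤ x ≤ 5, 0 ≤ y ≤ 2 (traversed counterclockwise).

Green's theorem converts the closed line integral into a double integral over the enclosed region D:

    ∮_C P dx + Q dy = ∬_D (∂Q/∂x - ∂P/∂y) dA.

Here P = 81x + 54y, Q = 108x - 27y, so

    ∂Q/∂x = 108,    ∂P/∂y = 54,
    ∂Q/∂x - ∂P/∂y = 54.

D is the region 0 ≤ x ≤ 5, 0 ≤ y ≤ 2. Evaluating the double integral:

    ∬_D (54) dA = ∫_0^{5} ∫_0^{2} (54) dy dx.

Inner (y from 0 to 2): 108.
Outer (x from 0 to 5): 540.

Therefore ∮_C P dx + Q dy = 540.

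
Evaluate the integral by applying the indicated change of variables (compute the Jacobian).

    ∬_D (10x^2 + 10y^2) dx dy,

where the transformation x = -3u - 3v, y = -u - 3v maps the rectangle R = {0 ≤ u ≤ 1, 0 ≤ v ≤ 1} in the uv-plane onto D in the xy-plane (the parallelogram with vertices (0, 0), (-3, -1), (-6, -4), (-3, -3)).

Compute the Jacobian determinant of (x, y) with respect to (u, v):

    ∂(x,y)/∂(u,v) = | -3  -3 | = (-3)(-3) - (-3)(-1) = 6.
                   | -1  -3 |

Its absolute value is |J| = 6 (the area scaling factor).

Substituting x = -3u - 3v, y = -u - 3v into the integrand,

    10x^2 + 10y^2 → 100u^2 + 240u v + 180v^2,

so the integral becomes

    ∬_R (100u^2 + 240u v + 180v^2) · |J| du dv = ∫_0^1 ∫_0^1 (600u^2 + 1440u v + 1080v^2) dv du.

Inner (v): 600u^2 + 720u + 360.
Outer (u): 920.

Therefore ∬_D (10x^2 + 10y^2) dx dy = 920.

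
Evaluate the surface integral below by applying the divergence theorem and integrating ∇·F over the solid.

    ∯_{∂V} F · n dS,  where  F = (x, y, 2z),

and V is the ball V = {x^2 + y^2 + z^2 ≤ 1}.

By the divergence theorem,

    ∯_{∂V} F · n dS = ∭_V (∇ · F) dV.

Compute the divergence:
    ∇ · F = ∂F_x/∂x + ∂F_y/∂y + ∂F_z/∂z = 1 + 1 + 2 = 4.

In spherical coordinates, x = ρ sin(φ) cos(θ), y = ρ sin(φ) sin(θ), z = ρ cos(φ), dV = ρ^2 sin(φ) dρ dφ dθ, with 0 ≤ ρ ≤ 1, 0 ≤ φ ≤ π, 0 ≤ θ ≤ 2π.

The integrand, after substitution and multiplying by the volume element, becomes (4) · ρ^2 sin(φ), so

    ∭_V (∇·F) dV = ∫_0^{2π} ∫_0^{π} ∫_0^{1} (4) · ρ^2 sin(φ) dρ dφ dθ.

Inner (ρ from 0 to 1): 4sin(φ)/3.
Middle (φ from 0 to π): 8/3.
Outer (θ from 0 to 2π): 16π/3.

Therefore ∯_{∂V} F · n dS = 16π/3.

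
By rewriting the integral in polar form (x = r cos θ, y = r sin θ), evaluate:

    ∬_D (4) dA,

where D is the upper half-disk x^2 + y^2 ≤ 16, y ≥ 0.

The region D is 0 ≤ r ≤ 4, 0 ≤ θ ≤ π in polar coordinates, where x = r cos(θ), y = r sin(θ), and dA = r dr dθ.

Under the substitution, the integrand becomes 4, so

    ∬_D (4) dA = ∫_{0}^{π} ∫_{0}^{4} (4) · r dr dθ.

Inner integral (in r): ∫_{0}^{4} (4) · r dr = 32.

Outer integral (in θ): ∫_{0}^{π} (32) dθ = 32π.

Therefore ∬_D (4) dA = 32π.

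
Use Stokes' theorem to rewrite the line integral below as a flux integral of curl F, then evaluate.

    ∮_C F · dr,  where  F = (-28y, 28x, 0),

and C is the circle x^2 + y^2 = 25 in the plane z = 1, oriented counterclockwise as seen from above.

Let S be the flat disk x^2 + y^2 ≤ 25 in the plane z = 1, with upward unit normal n̂ = ẑ. By Stokes' theorem,

    ∮_C F · dr = ∬_S (∇ × F) · n̂ dS = ∬_D (curl F)_z dA,

where D is the disk x^2 + y^2 ≤ 25.

Compute the curl of F = (-28y, 28x, 0):
    (∇ × F)_x = ∂F_z/∂y - ∂F_y/∂z = 0,
    (∇ × F)_y = ∂F_x/∂z - ∂F_z/∂x = 0,
    (∇ × F)_z = ∂F_y/∂x - ∂F_x/∂y = 56.

On z = 1, (curl F)_z = 56.

Convert to polar (x = r cos θ, y = r sin θ, dA = r dr dθ); the integrand becomes 56, so

    ∬_D (curl F)_z dA = ∫_0^{2π} ∫_0^{5} (56) · r dr dθ.

Inner (r from 0 to 5): 700.
Outer (θ from 0 to 2π): 1400π.

Therefore ∮_C F · dr = 1400π.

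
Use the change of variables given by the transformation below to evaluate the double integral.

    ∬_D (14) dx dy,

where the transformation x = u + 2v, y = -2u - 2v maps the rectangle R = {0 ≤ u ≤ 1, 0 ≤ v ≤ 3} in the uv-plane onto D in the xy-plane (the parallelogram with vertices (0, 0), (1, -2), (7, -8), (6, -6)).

Compute the Jacobian determinant of (x, y) with respect to (u, v):

    ∂(x,y)/∂(u,v) = | 1  2 | = (1)(-2) - (2)(-2) = 2.
                   | -2  -2 |

Its absolute value is |J| = 2 (the area scaling factor).

Substituting x = u + 2v, y = -2u - 2v into the integrand,

    14 → 14,

so the integral becomes

    ∬_R (14) · |J| du dv = ∫_0^1 ∫_0^3 (28) dv du.

Inner (v): 84.
Outer (u): 84.

Therefore ∬_D (14) dx dy = 84.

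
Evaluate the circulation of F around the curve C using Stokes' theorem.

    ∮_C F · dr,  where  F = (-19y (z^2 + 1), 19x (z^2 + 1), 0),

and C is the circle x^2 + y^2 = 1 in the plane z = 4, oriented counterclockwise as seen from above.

Let S be the flat disk x^2 + y^2 ≤ 1 in the plane z = 4, with upward unit normal n̂ = ẑ. By Stokes' theorem,

    ∮_C F · dr = ∬_S (∇ × F) · n̂ dS = ∬_D (curl F)_z dA,

where D is the disk x^2 + y^2 ≤ 1.

Compute the curl of F = (-19y (z^2 + 1), 19x (z^2 + 1), 0):
    (∇ × F)_x = ∂F_z/∂y - ∂F_y/∂z = -38x z,
    (∇ × F)_y = ∂F_x/∂z - ∂F_z/∂x = -38y z,
    (∇ × F)_z = ∂F_y/∂x - ∂F_x/∂y = 38z^2 + 38.

On z = 4, (curl F)_z = 646.

Convert to polar (x = r cos θ, y = r sin θ, dA = r dr dθ); the integrand becomes 646, so

    ∬_D (curl F)_z dA = ∫_0^{2π} ∫_0^{1} (646) · r dr dθ.

Inner (r from 0 to 1): 323.
Outer (θ from 0 to 2π): 646π.

Therefore ∮_C F · dr = 646π.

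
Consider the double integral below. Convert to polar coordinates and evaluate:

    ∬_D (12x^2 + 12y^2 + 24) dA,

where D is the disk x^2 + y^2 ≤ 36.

The region D is 0 ≤ r ≤ 6, 0 ≤ θ ≤ 2π in polar coordinates, where x = r cos(θ), y = r sin(θ), and dA = r dr dθ.

Under the substitution, the integrand becomes 12r^2 + 24, so

    ∬_D (12x^2 + 12y^2 + 24) dA = ∫_{0}^{2π} ∫_{0}^{6} (12r^2 + 24) · r dr dθ.

Inner integral (in r): ∫_{0}^{6} (12r^2 + 24) · r dr = 4320.

Outer integral (in θ): ∫_{0}^{2π} (4320) dθ = 8640π.

Therefore ∬_D (12x^2 + 12y^2 + 24) dA = 8640π.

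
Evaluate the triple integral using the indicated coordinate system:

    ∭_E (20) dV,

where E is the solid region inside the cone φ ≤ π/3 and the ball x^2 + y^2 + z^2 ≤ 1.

In spherical coordinates, x = ρ sin(φ) cos(θ), y = ρ sin(φ) sin(θ), z = ρ cos(φ), and dV = ρ^2 sin(φ) dρ dφ dθ.

The integrand becomes 20, so

    ∭_E (20) dV = ∫_{0}^{2π} ∫_{0}^{π/3} ∫_{0}^{1} (20) · ρ^2 sin(φ) dρ dφ dθ.

Inner (ρ): 20sin(φ)/3.
Middle (φ): 10/3.
Outer (θ): 20π/3.

Therefore the triple integral equals 20π/3.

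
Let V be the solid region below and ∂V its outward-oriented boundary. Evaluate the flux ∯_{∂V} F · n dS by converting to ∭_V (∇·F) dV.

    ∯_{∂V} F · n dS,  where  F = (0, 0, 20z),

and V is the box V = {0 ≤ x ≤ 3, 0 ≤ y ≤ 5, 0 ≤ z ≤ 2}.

By the divergence theorem,

    ∯_{∂V} F · n dS = ∭_V (∇ · F) dV.

Compute the divergence:
    ∇ · F = ∂F_x/∂x + ∂F_y/∂y + ∂F_z/∂z = 0 + 0 + 20 = 20.

V is a rectangular box, so dV = dx dy dz with 0 ≤ x ≤ 3, 0 ≤ y ≤ 5, 0 ≤ z ≤ 2.

Integrate (20) over V as an iterated integral:

    ∭_V (∇·F) dV = ∫_0^{3} ∫_0^{5} ∫_0^{2} (20) dz dy dx.

Inner (z from 0 to 2): 40.
Middle (y from 0 to 5): 200.
Outer (x from 0 to 3): 600.

Therefore ∯_{∂V} F · n dS = 600.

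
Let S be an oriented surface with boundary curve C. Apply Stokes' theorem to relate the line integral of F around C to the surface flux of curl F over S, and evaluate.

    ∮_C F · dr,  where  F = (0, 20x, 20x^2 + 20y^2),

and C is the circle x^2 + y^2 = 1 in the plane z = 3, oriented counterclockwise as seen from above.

Let S be the flat disk x^2 + y^2 ≤ 1 in the plane z = 3, with upward unit normal n̂ = ẑ. By Stokes' theorem,

    ∮_C F · dr = ∬_S (∇ × F) · n̂ dS = ∬_D (curl F)_z dA,

where D is the disk x^2 + y^2 ≤ 1.

Compute the curl of F = (0, 20x, 20x^2 + 20y^2):
    (∇ × F)_x = ∂F_z/∂y - ∂F_y/∂z = 40y,
    (∇ × F)_y = ∂F_x/∂z - ∂F_z/∂x = -40x,
    (∇ × F)_z = ∂F_y/∂x - ∂F_x/∂y = 20.

On z = 3, (curl F)_z = 20.

Convert to polar (x = r cos θ, y = r sin θ, dA = r dr dθ); the integrand becomes 20, so

    ∬_D (curl F)_z dA = ∫_0^{2π} ∫_0^{1} (20) · r dr dθ.

Inner (r from 0 to 1): 10.
Outer (θ from 0 to 2π): 20π.

Therefore ∮_C F · dr = 20π.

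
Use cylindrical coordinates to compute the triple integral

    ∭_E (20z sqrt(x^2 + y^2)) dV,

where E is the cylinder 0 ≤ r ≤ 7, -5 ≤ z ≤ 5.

In cylindrical coordinates, x = r cos(θ), y = r sin(θ), z = z, and dV = r dr dθ dz.

The integrand becomes 20r z, so

    ∭_E (20z sqrt(x^2 + y^2)) dV = ∫_{0}^{2π} ∫_{0}^{7} ∫_{-5}^{5} (20r z) · r dz dr dθ.

Inner (z): 0.
Middle (r from 0 to 7): 0.
Outer (θ): 0.

Therefore the triple integral equals 0.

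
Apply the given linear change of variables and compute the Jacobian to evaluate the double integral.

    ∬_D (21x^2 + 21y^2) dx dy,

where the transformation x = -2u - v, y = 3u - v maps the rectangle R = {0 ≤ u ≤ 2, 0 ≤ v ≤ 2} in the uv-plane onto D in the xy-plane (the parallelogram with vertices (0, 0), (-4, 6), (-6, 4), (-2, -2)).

Compute the Jacobian determinant of (x, y) with respect to (u, v):

    ∂(x,y)/∂(u,v) = | -2  -1 | = (-2)(-1) - (-1)(3) = 5.
                   | 3  -1 |

Its absolute value is |J| = 5 (the area scaling factor).

Substituting x = -2u - v, y = 3u - v into the integrand,

    21x^2 + 21y^2 → 273u^2 - 42u v + 42v^2,

so the integral becomes

    ∬_R (273u^2 - 42u v + 42v^2) · |J| du dv = ∫_0^2 ∫_0^2 (1365u^2 - 210u v + 210v^2) dv du.

Inner (v): 2730u^2 - 420u + 560.
Outer (u): 7560.

Therefore ∬_D (21x^2 + 21y^2) dx dy = 7560.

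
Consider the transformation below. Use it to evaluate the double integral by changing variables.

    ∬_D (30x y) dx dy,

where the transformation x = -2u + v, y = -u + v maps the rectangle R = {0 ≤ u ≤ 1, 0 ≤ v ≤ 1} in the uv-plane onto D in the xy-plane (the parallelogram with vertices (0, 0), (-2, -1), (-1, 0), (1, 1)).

Compute the Jacobian determinant of (x, y) with respect to (u, v):

    ∂(x,y)/∂(u,v) = | -2  1 | = (-2)(1) - (1)(-1) = -1.
                   | -1  1 |

Its absolute value is |J| = 1 (the area scaling factor).

Substituting x = -2u + v, y = -u + v into the integrand,

    30x y → 60u^2 - 90u v + 30v^2,

so the integral becomes

    ∬_R (60u^2 - 90u v + 30v^2) · |J| du dv = ∫_0^1 ∫_0^1 (60u^2 - 90u v + 30v^2) dv du.

Inner (v): 60u^2 - 45u + 10.
Outer (u): 15/2.

Therefore ∬_D (30x y) dx dy = 15/2.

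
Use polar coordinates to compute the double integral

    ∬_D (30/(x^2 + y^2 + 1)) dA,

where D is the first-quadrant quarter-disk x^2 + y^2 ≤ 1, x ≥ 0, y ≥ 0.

The region D is 0 ≤ r ≤ 1, 0 ≤ θ ≤ π/2 in polar coordinates, where x = r cos(θ), y = r sin(θ), and dA = r dr dθ.

Under the substitution, the integrand becomes 30/(r^2 + 1), so

    ∬_D (30/(x^2 + y^2 + 1)) dA = ∫_{0}^{π/2} ∫_{0}^{1} (30/(r^2 + 1)) · r dr dθ.

Inner integral (in r): ∫_{0}^{1} (30/(r^2 + 1)) · r dr = log(32768).

Outer integral (in θ): ∫_{0}^{π/2} (log(32768)) dθ = log(32768^(π/2)).

Therefore ∬_D (30/(x^2 + y^2 + 1)) dA = log(32768^(π/2)).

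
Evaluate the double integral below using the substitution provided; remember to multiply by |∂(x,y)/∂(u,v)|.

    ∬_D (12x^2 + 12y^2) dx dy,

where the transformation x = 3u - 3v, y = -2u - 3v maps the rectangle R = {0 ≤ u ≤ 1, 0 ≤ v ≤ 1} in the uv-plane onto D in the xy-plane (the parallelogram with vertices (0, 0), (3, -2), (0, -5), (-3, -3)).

Compute the Jacobian determinant of (x, y) with respect to (u, v):

    ∂(x,y)/∂(u,v) = | 3  -3 | = (3)(-3) - (-3)(-2) = -15.
                   | -2  -3 |

Its absolute value is |J| = 15 (the area scaling factor).

Substituting x = 3u - 3v, y = -2u - 3v into the integrand,

    12x^2 + 12y^2 → 156u^2 - 72u v + 216v^2,

so the integral becomes

    ∬_R (156u^2 - 72u v + 216v^2) · |J| du dv = ∫_0^1 ∫_0^1 (2340u^2 - 1080u v + 3240v^2) dv du.

Inner (v): 2340u^2 - 540u + 1080.
Outer (u): 1590.

Therefore ∬_D (12x^2 + 12y^2) dx dy = 1590.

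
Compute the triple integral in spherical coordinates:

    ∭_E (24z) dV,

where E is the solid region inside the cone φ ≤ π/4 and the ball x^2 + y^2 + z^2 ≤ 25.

In spherical coordinates, x = ρ sin(φ) cos(θ), y = ρ sin(φ) sin(θ), z = ρ cos(φ), and dV = ρ^2 sin(φ) dρ dφ dθ.

The integrand becomes 24ρ cos(φ), so

    ∭_E (24z) dV = ∫_{0}^{2π} ∫_{0}^{π/4} ∫_{0}^{5} (24ρ cos(φ)) · ρ^2 sin(φ) dρ dφ dθ.

Inner (ρ): 1875sin(2φ).
Middle (φ): 1875/2.
Outer (θ): 1875π.

Therefore the triple integral equals 1875π.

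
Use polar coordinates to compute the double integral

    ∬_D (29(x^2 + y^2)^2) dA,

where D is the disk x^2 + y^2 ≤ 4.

The region D is 0 ≤ r ≤ 2, 0 ≤ θ ≤ 2π in polar coordinates, where x = r cos(θ), y = r sin(θ), and dA = r dr dθ.

Under the substitution, the integrand becomes 29r^4, so

    ∬_D (29(x^2 + y^2)^2) dA = ∫_{0}^{2π} ∫_{0}^{2} (29r^4) · r dr dθ.

Inner integral (in r): ∫_{0}^{2} (29r^4) · r dr = 928/3.

Outer integral (in θ): ∫_{0}^{2π} (928/3) dθ = 1856π/3.

Therefore ∬_D (29(x^2 + y^2)^2) dA = 1856π/3.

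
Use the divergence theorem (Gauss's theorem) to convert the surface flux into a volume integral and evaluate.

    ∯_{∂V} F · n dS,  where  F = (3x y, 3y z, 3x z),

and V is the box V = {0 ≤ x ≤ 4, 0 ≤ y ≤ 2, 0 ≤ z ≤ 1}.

By the divergence theorem,

    ∯_{∂V} F · n dS = ∭_V (∇ · F) dV.

Compute the divergence:
    ∇ · F = ∂F_x/∂x + ∂F_y/∂y + ∂F_z/∂z = 3y + 3z + 3x = 3x + 3y + 3z.

V is a rectangular box, so dV = dx dy dz with 0 ≤ x ≤ 4, 0 ≤ y ≤ 2, 0 ≤ z ≤ 1.

Integrate (3x + 3y + 3z) over V as an iterated integral:

    ∭_V (∇·F) dV = ∫_0^{4} ∫_0^{2} ∫_0^{1} (3x + 3y + 3z) dz dy dx.

Inner (z from 0 to 1): 3x + 3y + 3/2.
Middle (y from 0 to 2): 6x + 9.
Outer (x from 0 to 4): 84.

Therefore ∯_{∂V} F · n dS = 84.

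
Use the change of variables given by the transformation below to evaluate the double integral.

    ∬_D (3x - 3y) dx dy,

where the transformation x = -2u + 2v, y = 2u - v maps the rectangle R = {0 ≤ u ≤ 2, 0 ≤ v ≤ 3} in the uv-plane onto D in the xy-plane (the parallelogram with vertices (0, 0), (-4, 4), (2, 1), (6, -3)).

Compute the Jacobian determinant of (x, y) with respect to (u, v):

    ∂(x,y)/∂(u,v) = | -2  2 | = (-2)(-1) - (2)(2) = -2.
                   | 2  -1 |

Its absolute value is |J| = 2 (the area scaling factor).

Substituting x = -2u + 2v, y = 2u - v into the integrand,

    3x - 3y → -12u + 9v,

so the integral becomes

    ∬_R (-12u + 9v) · |J| du dv = ∫_0^2 ∫_0^3 (-24u + 18v) dv du.

Inner (v): 81 - 72u.
Outer (u): 18.

Therefore ∬_D (3x - 3y) dx dy = 18.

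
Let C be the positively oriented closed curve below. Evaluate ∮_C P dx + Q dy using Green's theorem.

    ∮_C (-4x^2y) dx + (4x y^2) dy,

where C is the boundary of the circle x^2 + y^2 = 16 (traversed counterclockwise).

Green's theorem converts the closed line integral into a double integral over the enclosed region D:

    ∮_C P dx + Q dy = ∬_D (∂Q/∂x - ∂P/∂y) dA.

Here P = -4x^2y, Q = 4x y^2, so

    ∂Q/∂x = 4y^2,    ∂P/∂y = -4x^2,
    ∂Q/∂x - ∂P/∂y = 4x^2 + 4y^2.

D is the region x^2 + y^2 ≤ 16. Evaluating the double integral:

In polar coordinates (x = r cos θ, y = r sin θ, dA = r dr dθ) the integrand becomes 4r^2, so

    ∬_D (4x^2 + 4y^2) dA = ∫_0^{2π} ∫_0^{4} (4r^2) · r dr dθ.

Inner (r from 0 to 4): 256.
Outer (θ from 0 to 2π): 512π.

Therefore ∮_C P dx + Q dy = 512π.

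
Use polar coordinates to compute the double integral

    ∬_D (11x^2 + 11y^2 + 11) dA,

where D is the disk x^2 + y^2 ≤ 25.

The region D is 0 ≤ r ≤ 5, 0 ≤ θ ≤ 2π in polar coordinates, where x = r cos(θ), y = r sin(θ), and dA = r dr dθ.

Under the substitution, the integrand becomes 11r^2 + 11, so

    ∬_D (11x^2 + 11y^2 + 11) dA = ∫_{0}^{2π} ∫_{0}^{5} (11r^2 + 11) · r dr dθ.

Inner integral (in r): ∫_{0}^{5} (11r^2 + 11) · r dr = 7425/4.

Outer integral (in θ): ∫_{0}^{2π} (7425/4) dθ = 7425π/2.

Therefore ∬_D (11x^2 + 11y^2 + 11) dA = 7425π/2.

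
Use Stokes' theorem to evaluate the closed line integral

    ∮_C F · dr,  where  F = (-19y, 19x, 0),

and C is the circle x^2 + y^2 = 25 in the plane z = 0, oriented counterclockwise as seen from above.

Let S be the flat disk x^2 + y^2 ≤ 25 in the plane z = 0, with upward unit normal n̂ = ẑ. By Stokes' theorem,

    ∮_C F · dr = ∬_S (∇ × F) · n̂ dS = ∬_D (curl F)_z dA,

where D is the disk x^2 + y^2 ≤ 25.

Compute the curl of F = (-19y, 19x, 0):
    (∇ × F)_x = ∂F_z/∂y - ∂F_y/∂z = 0,
    (∇ × F)_y = ∂F_x/∂z - ∂F_z/∂x = 0,
    (∇ × F)_z = ∂F_y/∂x - ∂F_x/∂y = 38.

On z = 0, (curl F)_z = 38.

Convert to polar (x = r cos θ, y = r sin θ, dA = r dr dθ); the integrand becomes 38, so

    ∬_D (curl F)_z dA = ∫_0^{2π} ∫_0^{5} (38) · r dr dθ.

Inner (r from 0 to 5): 475.
Outer (θ from 0 to 2π): 950π.

Therefore ∮_C F · dr = 950π.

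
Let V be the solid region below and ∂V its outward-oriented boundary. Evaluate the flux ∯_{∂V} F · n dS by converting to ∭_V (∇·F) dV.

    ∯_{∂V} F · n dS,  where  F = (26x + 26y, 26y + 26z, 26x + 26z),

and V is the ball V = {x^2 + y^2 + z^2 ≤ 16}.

By the divergence theorem,

    ∯_{∂V} F · n dS = ∭_V (∇ · F) dV.

Compute the divergence:
    ∇ · F = ∂F_x/∂x + ∂F_y/∂y + ∂F_z/∂z = 26 + 26 + 26 = 78.

In spherical coordinates, x = ρ sin(φ) cos(θ), y = ρ sin(φ) sin(θ), z = ρ cos(φ), dV = ρ^2 sin(φ) dρ dφ dθ, with 0 ≤ ρ ≤ 4, 0 ≤ φ ≤ π, 0 ≤ θ ≤ 2π.

The integrand, after substitution and multiplying by the volume element, becomes (78) · ρ^2 sin(φ), so

    ∭_V (∇·F) dV = ∫_0^{2π} ∫_0^{π} ∫_0^{4} (78) · ρ^2 sin(φ) dρ dφ dθ.

Inner (ρ from 0 to 4): 1664sin(φ).
Middle (φ from 0 to π): 3328.
Outer (θ from 0 to 2π): 6656π.

Therefore ∯_{∂V} F · n dS = 6656π.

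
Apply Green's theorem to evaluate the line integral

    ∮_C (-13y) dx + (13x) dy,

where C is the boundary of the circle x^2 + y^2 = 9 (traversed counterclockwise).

Green's theorem converts the closed line integral into a double integral over the enclosed region D:

    ∮_C P dx + Q dy = ∬_D (∂Q/∂x - ∂P/∂y) dA.

Here P = -13y, Q = 13x, so

    ∂Q/∂x = 13,    ∂P/∂y = -13,
    ∂Q/∂x - ∂P/∂y = 26.

D is the region x^2 + y^2 ≤ 9. Evaluating the double integral:

In polar coordinates (x = r cos θ, y = r sin θ, dA = r dr dθ) the integrand becomes 26, so

    ∬_D (26) dA = ∫_0^{2π} ∫_0^{3} (26) · r dr dθ.

Inner (r from 0 to 3): 117.
Outer (θ from 0 to 2π): 234π.

Therefore ∮_C P dx + Q dy = 234π.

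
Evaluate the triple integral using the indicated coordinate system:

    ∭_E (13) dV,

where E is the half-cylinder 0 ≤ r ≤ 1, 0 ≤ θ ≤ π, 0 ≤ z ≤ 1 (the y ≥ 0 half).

In cylindrical coordinates, x = r cos(θ), y = r sin(θ), z = z, and dV = r dr dθ dz.

The integrand becomes 13, so

    ∭_E (13) dV = ∫_{0}^{π} ∫_{0}^{1} ∫_{0}^{1} (13) · r dz dr dθ.

Inner (z): 13r.
Middle (r from 0 to 1): 13/2.
Outer (θ): 13π/2.

Therefore the triple integral equals 13π/2.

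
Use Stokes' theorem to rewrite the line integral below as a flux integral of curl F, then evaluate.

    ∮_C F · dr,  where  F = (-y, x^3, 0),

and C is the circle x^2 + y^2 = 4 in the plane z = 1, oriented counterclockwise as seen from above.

Let S be the flat disk x^2 + y^2 ≤ 4 in the plane z = 1, with upward unit normal n̂ = ẑ. By Stokes' theorem,

    ∮_C F · dr = ∬_S (∇ × F) · n̂ dS = ∬_D (curl F)_z dA,

where D is the disk x^2 + y^2 ≤ 4.

Compute the curl of F = (-y, x^3, 0):
    (∇ × F)_x = ∂F_z/∂y - ∂F_y/∂z = 0,
    (∇ × F)_y = ∂F_x/∂z - ∂F_z/∂x = 0,
    (∇ × F)_z = ∂F_y/∂x - ∂F_x/∂y = 3x^2 + 1.

On z = 1, (curl F)_z = 3x^2 + 1.

Convert to polar (x = r cos θ, y = r sin θ, dA = r dr dθ); the integrand becomes 3r^2cos(θ)^2 + 1, so

    ∬_D (curl F)_z dA = ∫_0^{2π} ∫_0^{2} (3r^2cos(θ)^2 + 1) · r dr dθ.

Inner (r from 0 to 2): 12cos(θ)^2 + 2.
Outer (θ from 0 to 2π): 16π.

Therefore ∮_C F · dr = 16π.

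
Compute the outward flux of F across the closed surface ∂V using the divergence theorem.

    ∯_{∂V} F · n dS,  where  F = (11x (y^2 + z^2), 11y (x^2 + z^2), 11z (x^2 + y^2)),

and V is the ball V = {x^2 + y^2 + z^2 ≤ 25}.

By the divergence theorem,

    ∯_{∂V} F · n dS = ∭_V (∇ · F) dV.

Compute the divergence:
    ∇ · F = ∂F_x/∂x + ∂F_y/∂y + ∂F_z/∂z = 11y^2 + 11z^2 + 11x^2 + 11z^2 + 11x^2 + 11y^2 = 22x^2 + 22y^2 + 22z^2.

In spherical coordinates, x = ρ sin(φ) cos(θ), y = ρ sin(φ) sin(θ), z = ρ cos(φ), dV = ρ^2 sin(φ) dρ dφ dθ, with 0 ≤ ρ ≤ 5, 0 ≤ φ ≤ π, 0 ≤ θ ≤ 2π.

The integrand, after substitution and multiplying by the volume element, becomes (22ρ^2) · ρ^2 sin(φ), so

    ∭_V (∇·F) dV = ∫_0^{2π} ∫_0^{π} ∫_0^{5} (22ρ^2) · ρ^2 sin(φ) dρ dφ dθ.

Inner (ρ from 0 to 5): 13750sin(φ).
Middle (φ from 0 to π): 27500.
Outer (θ from 0 to 2π): 55000π.

Therefore ∯_{∂V} F · n dS = 55000π.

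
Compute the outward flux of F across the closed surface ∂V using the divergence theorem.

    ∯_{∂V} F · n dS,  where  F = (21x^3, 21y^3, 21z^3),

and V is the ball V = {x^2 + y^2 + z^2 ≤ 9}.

By the divergence theorem,

    ∯_{∂V} F · n dS = ∭_V (∇ · F) dV.

Compute the divergence:
    ∇ · F = ∂F_x/∂x + ∂F_y/∂y + ∂F_z/∂z = 63x^2 + 63y^2 + 63z^2.

In spherical coordinates, x = ρ sin(φ) cos(θ), y = ρ sin(φ) sin(θ), z = ρ cos(φ), dV = ρ^2 sin(φ) dρ dφ dθ, with 0 ≤ ρ ≤ 3, 0 ≤ φ ≤ π, 0 ≤ θ ≤ 2π.

The integrand, after substitution and multiplying by the volume element, becomes (63ρ^2) · ρ^2 sin(φ), so

    ∭_V (∇·F) dV = ∫_0^{2π} ∫_0^{π} ∫_0^{3} (63ρ^2) · ρ^2 sin(φ) dρ dφ dθ.

Inner (ρ from 0 to 3): 15309sin(φ)/5.
Middle (φ from 0 to π): 30618/5.
Outer (θ from 0 to 2π): 61236π/5.

Therefore ∯_{∂V} F · n dS = 61236π/5.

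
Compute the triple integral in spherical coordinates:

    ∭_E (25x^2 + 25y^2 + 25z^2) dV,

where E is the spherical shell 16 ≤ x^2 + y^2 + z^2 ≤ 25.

In spherical coordinates, x = ρ sin(φ) cos(θ), y = ρ sin(φ) sin(θ), z = ρ cos(φ), and dV = ρ^2 sin(φ) dρ dφ dθ.

The integrand becomes 25ρ^2, so

    ∭_E (25x^2 + 25y^2 + 25z^2) dV = ∫_{0}^{2π} ∫_{0}^{π} ∫_{4}^{5} (25ρ^2) · ρ^2 sin(φ) dρ dφ dθ.

Inner (ρ): 10505sin(φ).
Middle (φ): 21010.
Outer (θ): 42020π.

Therefore the triple integral equals 42020π.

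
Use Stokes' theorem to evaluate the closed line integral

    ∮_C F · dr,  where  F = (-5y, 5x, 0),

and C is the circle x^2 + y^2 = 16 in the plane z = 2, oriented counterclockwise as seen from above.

Let S be the flat disk x^2 + y^2 ≤ 16 in the plane z = 2, with upward unit normal n̂ = ẑ. By Stokes' theorem,

    ∮_C F · dr = ∬_S (∇ × F) · n̂ dS = ∬_D (curl F)_z dA,

where D is the disk x^2 + y^2 ≤ 16.

Compute the curl of F = (-5y, 5x, 0):
    (∇ × F)_x = ∂F_z/∂y - ∂F_y/∂z = 0,
    (∇ × F)_y = ∂F_x/∂z - ∂F_z/∂x = 0,
    (∇ × F)_z = ∂F_y/∂x - ∂F_x/∂y = 10.

On z = 2, (curl F)_z = 10.

Convert to polar (x = r cos θ, y = r sin θ, dA = r dr dθ); the integrand becomes 10, so

    ∬_D (curl F)_z dA = ∫_0^{2π} ∫_0^{4} (10) · r dr dθ.

Inner (r from 0 to 4): 80.
Outer (θ from 0 to 2π): 160π.

Therefore ∮_C F · dr = 160π.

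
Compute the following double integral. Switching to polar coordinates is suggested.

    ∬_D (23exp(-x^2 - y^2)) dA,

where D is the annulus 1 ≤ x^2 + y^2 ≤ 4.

The region D is 1 ≤ r ≤ 2, 0 ≤ θ ≤ 2π in polar coordinates, where x = r cos(θ), y = r sin(θ), and dA = r dr dθ.

Under the substitution, the integrand becomes 23exp(-r^2), so

    ∬_D (23exp(-x^2 - y^2)) dA = ∫_{0}^{2π} ∫_{1}^{2} (23exp(-r^2)) · r dr dθ.

Inner integral (in r): ∫_{1}^{2} (23exp(-r^2)) · r dr = -(23 - 23exp(3))exp(-4)/2.

Outer integral (in θ): ∫_{0}^{2π} (-(23 - 23exp(3))exp(-4)/2) dθ = -23π (1 - exp(3))exp(-4).

Therefore ∬_D (23exp(-x^2 - y^2)) dA = -23π (1 - exp(3))exp(-4).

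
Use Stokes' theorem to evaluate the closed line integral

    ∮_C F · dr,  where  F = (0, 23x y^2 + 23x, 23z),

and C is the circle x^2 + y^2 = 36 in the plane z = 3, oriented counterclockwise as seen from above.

Let S be the flat disk x^2 + y^2 ≤ 36 in the plane z = 3, with upward unit normal n̂ = ẑ. By Stokes' theorem,

    ∮_C F · dr = ∬_S (∇ × F) · n̂ dS = ∬_D (curl F)_z dA,

where D is the disk x^2 + y^2 ≤ 36.

Compute the curl of F = (0, 23x y^2 + 23x, 23z):
    (∇ × F)_x = ∂F_z/∂y - ∂F_y/∂z = 0,
    (∇ × F)_y = ∂F_x/∂z - ∂F_z/∂x = 0,
    (∇ × F)_z = ∂F_y/∂x - ∂F_x/∂y = 23y^2 + 23.

On z = 3, (curl F)_z = 23y^2 + 23.

Convert to polar (x = r cos θ, y = r sin θ, dA = r dr dθ); the integrand becomes 23r^2sin(θ)^2 + 23, so

    ∬_D (curl F)_z dA = ∫_0^{2π} ∫_0^{6} (23r^2sin(θ)^2 + 23) · r dr dθ.

Inner (r from 0 to 6): 7452sin(θ)^2 + 414.
Outer (θ from 0 to 2π): 8280π.

Therefore ∮_C F · dr = 8280π.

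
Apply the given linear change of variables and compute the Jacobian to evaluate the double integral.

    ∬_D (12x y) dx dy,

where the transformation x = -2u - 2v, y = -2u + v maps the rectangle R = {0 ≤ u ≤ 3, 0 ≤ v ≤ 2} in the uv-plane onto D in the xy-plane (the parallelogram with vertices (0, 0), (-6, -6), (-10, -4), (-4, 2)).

Compute the Jacobian determinant of (x, y) with respect to (u, v):

    ∂(x,y)/∂(u,v) = | -2  -2 | = (-2)(1) - (-2)(-2) = -6.
                   | -2  1 |

Its absolute value is |J| = 6 (the area scaling factor).

Substituting x = -2u - 2v, y = -2u + v into the integrand,

    12x y → 48u^2 + 24u v - 24v^2,

so the integral becomes

    ∬_R (48u^2 + 24u v - 24v^2) · |J| du dv = ∫_0^3 ∫_0^2 (288u^2 + 144u v - 144v^2) dv du.

Inner (v): 576u^2 + 288u - 384.
Outer (u): 5328.

Therefore ∬_D (12x y) dx dy = 5328.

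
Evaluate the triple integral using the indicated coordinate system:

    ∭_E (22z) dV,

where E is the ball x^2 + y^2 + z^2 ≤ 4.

In spherical coordinates, x = ρ sin(φ) cos(θ), y = ρ sin(φ) sin(θ), z = ρ cos(φ), and dV = ρ^2 sin(φ) dρ dφ dθ.

The integrand becomes 22ρ cos(φ), so

    ∭_E (22z) dV = ∫_{0}^{2π} ∫_{0}^{π} ∫_{0}^{2} (22ρ cos(φ)) · ρ^2 sin(φ) dρ dφ dθ.

Inner (ρ): 44sin(2φ).
Middle (φ): 0.
Outer (θ): 0.

Therefore the triple integral equals 0.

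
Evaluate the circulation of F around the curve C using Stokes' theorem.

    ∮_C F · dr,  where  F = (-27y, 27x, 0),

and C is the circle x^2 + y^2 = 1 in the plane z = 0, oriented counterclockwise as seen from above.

Let S be the flat disk x^2 + y^2 ≤ 1 in the plane z = 0, with upward unit normal n̂ = ẑ. By Stokes' theorem,

    ∮_C F · dr = ∬_S (∇ × F) · n̂ dS = ∬_D (curl F)_z dA,

where D is the disk x^2 + y^2 ≤ 1.

Compute the curl of F = (-27y, 27x, 0):
    (∇ × F)_x = ∂F_z/∂y - ∂F_y/∂z = 0,
    (∇ × F)_y = ∂F_x/∂z - ∂F_z/∂x = 0,
    (∇ × F)_z = ∂F_y/∂x - ∂F_x/∂y = 54.

On z = 0, (curl F)_z = 54.

Convert to polar (x = r cos θ, y = r sin θ, dA = r dr dθ); the integrand becomes 54, so

    ∬_D (curl F)_z dA = ∫_0^{2π} ∫_0^{1} (54) · r dr dθ.

Inner (r from 0 to 1): 27.
Outer (θ from 0 to 2π): 54π.

Therefore ∮_C F · dr = 54π.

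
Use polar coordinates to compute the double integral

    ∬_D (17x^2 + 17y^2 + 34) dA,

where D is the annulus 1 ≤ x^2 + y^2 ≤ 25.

The region D is 1 ≤ r ≤ 5, 0 ≤ θ ≤ 2π in polar coordinates, where x = r cos(θ), y = r sin(θ), and dA = r dr dθ.

Under the substitution, the integrand becomes 17r^2 + 34, so

    ∬_D (17x^2 + 17y^2 + 34) dA = ∫_{0}^{2π} ∫_{1}^{5} (17r^2 + 34) · r dr dθ.

Inner integral (in r): ∫_{1}^{5} (17r^2 + 34) · r dr = 3060.

Outer integral (in θ): ∫_{0}^{2π} (3060) dθ = 6120π.

Therefore ∬_D (17x^2 + 17y^2 + 34) dA = 6120π.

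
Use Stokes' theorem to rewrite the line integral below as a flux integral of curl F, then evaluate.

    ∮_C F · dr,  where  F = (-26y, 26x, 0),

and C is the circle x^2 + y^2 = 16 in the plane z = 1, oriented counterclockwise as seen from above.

Let S be the flat disk x^2 + y^2 ≤ 16 in the plane z = 1, with upward unit normal n̂ = ẑ. By Stokes' theorem,

    ∮_C F · dr = ∬_S (∇ × F) · n̂ dS = ∬_D (curl F)_z dA,

where D is the disk x^2 + y^2 ≤ 16.

Compute the curl of F = (-26y, 26x, 0):
    (∇ × F)_x = ∂F_z/∂y - ∂F_y/∂z = 0,
    (∇ × F)_y = ∂F_x/∂z - ∂F_z/∂x = 0,
    (∇ × F)_z = ∂F_y/∂x - ∂F_x/∂y = 52.

On z = 1, (curl F)_z = 52.

Convert to polar (x = r cos θ, y = r sin θ, dA = r dr dθ); the integrand becomes 52, so

    ∬_D (curl F)_z dA = ∫_0^{2π} ∫_0^{4} (52) · r dr dθ.

Inner (r from 0 to 4): 416.
Outer (θ from 0 to 2π): 832π.

Therefore ∮_C F · dr = 832π.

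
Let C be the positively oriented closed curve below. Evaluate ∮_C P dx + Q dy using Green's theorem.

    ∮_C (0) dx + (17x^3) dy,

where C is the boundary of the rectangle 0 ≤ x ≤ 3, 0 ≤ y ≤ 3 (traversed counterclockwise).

Green's theorem converts the closed line integral into a double integral over the enclosed region D:

    ∮_C P dx + Q dy = ∬_D (∂Q/∂x - ∂P/∂y) dA.

Here P = 0, Q = 17x^3, so

    ∂Q/∂x = 51x^2,    ∂P/∂y = 0,
    ∂Q/∂x - ∂P/∂y = 51x^2.

D is the region 0 ≤ x ≤ 3, 0 ≤ y ≤ 3. Evaluating the double integral:

    ∬_D (51x^2) dA = ∫_0^{3} ∫_0^{3} (51x^2) dy dx.

Inner (y from 0 to 3): 153x^2.
Outer (x from 0 to 3): 1377.

Therefore ∮_C P dx + Q dy = 1377.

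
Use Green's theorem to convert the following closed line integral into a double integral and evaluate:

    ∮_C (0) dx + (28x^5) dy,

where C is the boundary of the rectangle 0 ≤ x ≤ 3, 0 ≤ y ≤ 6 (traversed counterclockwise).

Green's theorem converts the closed line integral into a double integral over the enclosed region D:

    ∮_C P dx + Q dy = ∬_D (∂Q/∂x - ∂P/∂y) dA.

Here P = 0, Q = 28x^5, so

    ∂Q/∂x = 140x^4,    ∂P/∂y = 0,
    ∂Q/∂x - ∂P/∂y = 140x^4.

D is the region 0 ≤ x ≤ 3, 0 ≤ y ≤ 6. Evaluating the double integral:

    ∬_D (140x^4) dA = ∫_0^{3} ∫_0^{6} (140x^4) dy dx.

Inner (y from 0 to 6): 840x^4.
Outer (x from 0 to 3): 40824.

Therefore ∮_C P dx + Q dy = 40824.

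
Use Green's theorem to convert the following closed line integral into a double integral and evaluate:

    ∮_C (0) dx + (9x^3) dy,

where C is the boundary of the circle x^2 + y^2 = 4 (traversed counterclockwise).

Green's theorem converts the closed line integral into a double integral over the enclosed region D:

    ∮_C P dx + Q dy = ∬_D (∂Q/∂x - ∂P/∂y) dA.

Here P = 0, Q = 9x^3, so

    ∂Q/∂x = 27x^2,    ∂P/∂y = 0,
    ∂Q/∂x - ∂P/∂y = 27x^2.

D is the region x^2 + y^2 ≤ 4. Evaluating the double integral:

In polar coordinates (x = r cos θ, y = r sin θ, dA = r dr dθ) the integrand becomes 27r^2cos(θ)^2, so

    ∬_D (27x^2) dA = ∫_0^{2π} ∫_0^{2} (27r^2cos(θ)^2) · r dr dθ.

Inner (r from 0 to 2): 108cos(θ)^2.
Outer (θ from 0 to 2π): 108π.

Therefore ∮_C P dx + Q dy = 108π.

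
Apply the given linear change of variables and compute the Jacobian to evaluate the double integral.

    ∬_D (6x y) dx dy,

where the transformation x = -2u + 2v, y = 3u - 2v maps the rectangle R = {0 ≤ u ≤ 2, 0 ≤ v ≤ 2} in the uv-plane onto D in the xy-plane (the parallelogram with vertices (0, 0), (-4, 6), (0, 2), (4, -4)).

Compute the Jacobian determinant of (x, y) with respect to (u, v):

    ∂(x,y)/∂(u,v) = | -2  2 | = (-2)(-2) - (2)(3) = -2.
                   | 3  -2 |

Its absolute value is |J| = 2 (the area scaling factor).

Substituting x = -2u + 2v, y = 3u - 2v into the integrand,

    6x y → -36u^2 + 60u v - 24v^2,

so the integral becomes

    ∬_R (-36u^2 + 60u v - 24v^2) · |J| du dv = ∫_0^2 ∫_0^2 (-72u^2 + 120u v - 48v^2) dv du.

Inner (v): -144u^2 + 240u - 128.
Outer (u): -160.

Therefore ∬_D (6x y) dx dy = -160.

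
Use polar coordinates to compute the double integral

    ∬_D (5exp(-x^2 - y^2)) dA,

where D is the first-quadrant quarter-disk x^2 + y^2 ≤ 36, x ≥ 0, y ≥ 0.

The region D is 0 ≤ r ≤ 6, 0 ≤ θ ≤ π/2 in polar coordinates, where x = r cos(θ), y = r sin(θ), and dA = r dr dθ.

Under the substitution, the integrand becomes 5exp(-r^2), so

    ∬_D (5exp(-x^2 - y^2)) dA = ∫_{0}^{π/2} ∫_{0}^{6} (5exp(-r^2)) · r dr dθ.

Inner integral (in r): ∫_{0}^{6} (5exp(-r^2)) · r dr = 5/2 - 5exp(-36)/2.

Outer integral (in θ): ∫_{0}^{π/2} (5/2 - 5exp(-36)/2) dθ = -5π (1 - exp(36))exp(-36)/4.

Therefore ∬_D (5exp(-x^2 - y^2)) dA = -5π (1 - exp(36))exp(-36)/4.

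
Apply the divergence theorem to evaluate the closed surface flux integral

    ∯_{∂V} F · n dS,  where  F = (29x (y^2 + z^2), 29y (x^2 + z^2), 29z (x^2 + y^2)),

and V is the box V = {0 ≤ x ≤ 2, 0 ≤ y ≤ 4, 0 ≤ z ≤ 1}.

By the divergence theorem,

    ∯_{∂V} F · n dS = ∭_V (∇ · F) dV.

Compute the divergence:
    ∇ · F = ∂F_x/∂x + ∂F_y/∂y + ∂F_z/∂z = 29y^2 + 29z^2 + 29x^2 + 29z^2 + 29x^2 + 29y^2 = 58x^2 + 58y^2 + 58z^2.

V is a rectangular box, so dV = dx dy dz with 0 ≤ x ≤ 2, 0 ≤ y ≤ 4, 0 ≤ z ≤ 1.

Integrate (58x^2 + 58y^2 + 58z^2) over V as an iterated integral:

    ∭_V (∇·F) dV = ∫_0^{2} ∫_0^{4} ∫_0^{1} (58x^2 + 58y^2 + 58z^2) dz dy dx.

Inner (z from 0 to 1): 58x^2 + 58y^2 + 58/3.
Middle (y from 0 to 4): 232x^2 + 3944/3.
Outer (x from 0 to 2): 3248.

Therefore ∯_{∂V} F · n dS = 3248.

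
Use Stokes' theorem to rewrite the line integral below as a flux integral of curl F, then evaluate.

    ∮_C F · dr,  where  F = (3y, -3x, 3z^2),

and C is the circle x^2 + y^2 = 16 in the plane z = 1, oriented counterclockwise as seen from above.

Let S be the flat disk x^2 + y^2 ≤ 16 in the plane z = 1, with upward unit normal n̂ = ẑ. By Stokes' theorem,

    ∮_C F · dr = ∬_S (∇ × F) · n̂ dS = ∬_D (curl F)_z dA,

where D is the disk x^2 + y^2 ≤ 16.

Compute the curl of F = (3y, -3x, 3z^2):
    (∇ × F)_x = ∂F_z/∂y - ∂F_y/∂z = 0,
    (∇ × F)_y = ∂F_x/∂z - ∂F_z/∂x = 0,
    (∇ × F)_z = ∂F_y/∂x - ∂F_x/∂y = -6.

On z = 1, (curl F)_z = -6.

Convert to polar (x = r cos θ, y = r sin θ, dA = r dr dθ); the integrand becomes -6, so

    ∬_D (curl F)_z dA = ∫_0^{2π} ∫_0^{4} (-6) · r dr dθ.

Inner (r from 0 to 4): -48.
Outer (θ from 0 to 2π): -96π.

Therefore ∮_C F · dr = -96π.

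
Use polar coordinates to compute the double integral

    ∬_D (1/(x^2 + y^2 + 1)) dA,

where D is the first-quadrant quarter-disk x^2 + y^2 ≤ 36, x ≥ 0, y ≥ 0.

The region D is 0 ≤ r ≤ 6, 0 ≤ θ ≤ π/2 in polar coordinates, where x = r cos(θ), y = r sin(θ), and dA = r dr dθ.

Under the substitution, the integrand becomes 1/(r^2 + 1), so

    ∬_D (1/(x^2 + y^2 + 1)) dA = ∫_{0}^{π/2} ∫_{0}^{6} (1/(r^2 + 1)) · r dr dθ.

Inner integral (in r): ∫_{0}^{6} (1/(r^2 + 1)) · r dr = log(37)/2.

Outer integral (in θ): ∫_{0}^{π/2} (log(37)/2) dθ = π log(37)/4.

Therefore ∬_D (1/(x^2 + y^2 + 1)) dA = π log(37)/4.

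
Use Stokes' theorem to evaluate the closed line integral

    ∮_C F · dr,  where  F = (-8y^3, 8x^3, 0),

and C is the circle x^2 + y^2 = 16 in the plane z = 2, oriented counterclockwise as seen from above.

Let S be the flat disk x^2 + y^2 ≤ 16 in the plane z = 2, with upward unit normal n̂ = ẑ. By Stokes' theorem,

    ∮_C F · dr = ∬_S (∇ × F) · n̂ dS = ∬_D (curl F)_z dA,

where D is the disk x^2 + y^2 ≤ 16.

Compute the curl of F = (-8y^3, 8x^3, 0):
    (∇ × F)_x = ∂F_z/∂y - ∂F_y/∂z = 0,
    (∇ × F)_y = ∂F_x/∂z - ∂F_z/∂x = 0,
    (∇ × F)_z = ∂F_y/∂x - ∂F_x/∂y = 24x^2 + 24y^2.

On z = 2, (curl F)_z = 24x^2 + 24y^2.

Convert to polar (x = r cos θ, y = r sin θ, dA = r dr dθ); the integrand becomes 24r^2, so

    ∬_D (curl F)_z dA = ∫_0^{2π} ∫_0^{4} (24r^2) · r dr dθ.

Inner (r from 0 to 4): 1536.
Outer (θ from 0 to 2π): 3072π.

Therefore ∮_C F · dr = 3072π.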